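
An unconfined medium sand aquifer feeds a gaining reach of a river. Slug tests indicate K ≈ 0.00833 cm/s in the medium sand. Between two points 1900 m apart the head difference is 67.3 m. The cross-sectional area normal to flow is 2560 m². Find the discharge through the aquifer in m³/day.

653

Convert K: 0.00833 cm/s × 864 = 7.197 m/day.
Hydraulic gradient i = Δh / L = 67.3 / 1900 = 0.03542.
Darcy's law: Q = K · A · i = 7.197 × 2560 × 0.03542 = 652.6 m³/day.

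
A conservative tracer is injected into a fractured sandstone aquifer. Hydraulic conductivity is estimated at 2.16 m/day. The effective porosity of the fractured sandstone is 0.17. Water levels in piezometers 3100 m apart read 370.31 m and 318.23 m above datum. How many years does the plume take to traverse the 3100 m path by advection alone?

39.8

Hydraulic gradient i = (370.31 − 318.23) / 3100 = 52.08 / 3100 = 0.01680.
Darcy flux q = K · i = 2.160 × 0.01680 = 0.03629 m/day.
Seepage velocity v = q / n_e = 0.03629 / 0.17 = 0.2135 m/day.
Travel time t = L / v = 3100 / 0.2135 = 14523 days = 39.76 years.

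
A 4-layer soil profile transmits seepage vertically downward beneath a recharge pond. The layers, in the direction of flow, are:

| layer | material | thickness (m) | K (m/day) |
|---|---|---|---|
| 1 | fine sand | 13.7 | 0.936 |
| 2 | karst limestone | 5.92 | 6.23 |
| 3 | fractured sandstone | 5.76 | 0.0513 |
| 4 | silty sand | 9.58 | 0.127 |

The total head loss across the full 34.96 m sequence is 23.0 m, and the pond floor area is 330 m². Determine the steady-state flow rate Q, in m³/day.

Flow is perpendicular to layering, so the layers act in series and the equivalent K is the thickness-weighted harmonic mean.
Total thickness L = 13.7 + 5.92 + 5.76 + 9.58 = 34.96 m.
Σ(b_i/K_i) = 13.7/0.936 + 5.92/6.23 + 5.76/0.0513 + 9.58/0.127 = 203.3 d.
K_eq = L / Σ(b_i/K_i) = 34.96 / 203.3 = 0.1720 m/day.
Q = K_eq · A · (Δh/L) = 0.1720 × 330 × (23.0/34.96) = 37.33 m³/day.

37.3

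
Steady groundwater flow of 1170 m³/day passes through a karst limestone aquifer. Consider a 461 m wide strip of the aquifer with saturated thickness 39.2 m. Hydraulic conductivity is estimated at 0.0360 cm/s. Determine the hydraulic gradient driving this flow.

Convert K: 0.0360 cm/s × 864 = 31.10 m/day.
Cross-sectional area A = 461 × 39.2 = 18071 m².
From Q = K·A·i, i = Q / (K·A) = 1170 / (31.10 × 18071) = 0.002082.

0.00208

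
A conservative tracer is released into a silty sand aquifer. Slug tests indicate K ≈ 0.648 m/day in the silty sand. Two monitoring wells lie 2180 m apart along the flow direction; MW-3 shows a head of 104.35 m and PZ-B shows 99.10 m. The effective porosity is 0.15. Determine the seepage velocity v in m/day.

Hydraulic gradient i = (104.35 − 99.10) / 2180 = 5.25 / 2180 = 0.002408.
Darcy flux q = K · i = 0.6480 × 0.002408 = 0.001561 m/day.
Seepage velocity v = q / n_e = 0.001561 / 0.15 = 0.01040 m/day.

0.0104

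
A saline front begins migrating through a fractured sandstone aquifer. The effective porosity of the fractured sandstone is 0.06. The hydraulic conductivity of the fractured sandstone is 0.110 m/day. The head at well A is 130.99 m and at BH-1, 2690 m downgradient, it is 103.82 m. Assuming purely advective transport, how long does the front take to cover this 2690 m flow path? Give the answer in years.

398

Hydraulic gradient i = (130.99 − 103.82) / 2690 = 27.17 / 2690 = 0.01010.
Darcy flux q = K · i = 0.1100 × 0.01010 = 0.001111 m/day.
Seepage velocity v = q / n_e = 0.001111 / 0.06 = 0.01852 m/day.
Travel time t = L / v = 2690 / 0.01852 = 1.453e+05 days = 397.7 years.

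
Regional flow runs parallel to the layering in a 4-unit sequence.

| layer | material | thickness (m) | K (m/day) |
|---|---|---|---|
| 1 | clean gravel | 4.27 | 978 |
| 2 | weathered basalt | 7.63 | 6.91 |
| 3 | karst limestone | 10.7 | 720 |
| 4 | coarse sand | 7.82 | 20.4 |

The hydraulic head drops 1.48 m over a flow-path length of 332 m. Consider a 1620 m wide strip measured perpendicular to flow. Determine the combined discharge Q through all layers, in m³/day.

87300

Flow is parallel to layering, so each bed carries its own Darcy discharge and the transmissivities add.
Σ(K_i·b_i) = 978×4.27 + 6.91×7.63 + 720×10.7 + 20.4×7.82 = 12092 m²/day.
Hydraulic gradient i = Δh / L = 1.48 / 332 = 0.004458.
Q = Σ(K_i·b_i) · W · i = 12092 × 1620 × 0.004458 = 87327 m³/day.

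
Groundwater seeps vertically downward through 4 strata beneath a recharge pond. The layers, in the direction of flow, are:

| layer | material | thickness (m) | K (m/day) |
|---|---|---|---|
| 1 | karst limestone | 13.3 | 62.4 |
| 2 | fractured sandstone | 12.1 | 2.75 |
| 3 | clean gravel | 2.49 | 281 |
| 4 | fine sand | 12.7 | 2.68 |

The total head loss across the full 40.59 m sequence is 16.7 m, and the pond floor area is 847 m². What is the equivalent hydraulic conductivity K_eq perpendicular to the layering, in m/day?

4.34

Flow is perpendicular to layering, so the layers act in series and the equivalent K is the thickness-weighted harmonic mean.
Total thickness L = 13.3 + 12.1 + 2.49 + 12.7 = 40.59 m.
Σ(b_i/K_i) = 13.3/62.4 + 12.1/2.75 + 2.49/281 + 12.7/2.68 = 9.361 d.
K_eq = L / Σ(b_i/K_i) = 40.59 / 9.361 = 4.336 m/day.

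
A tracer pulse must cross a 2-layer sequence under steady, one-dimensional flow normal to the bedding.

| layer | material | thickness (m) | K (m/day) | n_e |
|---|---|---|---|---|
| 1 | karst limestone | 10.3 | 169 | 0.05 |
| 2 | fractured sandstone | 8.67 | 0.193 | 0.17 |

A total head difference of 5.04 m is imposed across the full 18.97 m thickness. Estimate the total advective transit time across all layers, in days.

With flow normal to the layers, continuity requires the same specific discharge q through every layer.
Σ(b_i/K_i) = 10.3/169 + 8.67/0.193 = 44.98 d.
q = Δh / Σ(b_i/K_i) = 5.04 / 44.98 = 0.1120 m/day.
In each layer the seepage velocity is v_i = q/n_i, so the layer transit time is t_i = b_i·n_i / q:
  layer 1 (karst limestone): t_1 = 10.3 × 0.05 / 0.1120 = 4.597 d
  layer 2 (fractured sandstone): t_2 = 8.67 × 0.17 / 0.1120 = 13.15 d
Total t = Σ t_i = 17.75 days.

17.8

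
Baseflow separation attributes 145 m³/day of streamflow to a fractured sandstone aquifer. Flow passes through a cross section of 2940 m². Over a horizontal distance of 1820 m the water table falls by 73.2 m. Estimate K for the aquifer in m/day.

1.23

Hydraulic gradient i = Δh / L = 73.2 / 1820 = 0.04022.
From Q = K·A·i, K = Q / (A·i) = 145 / (2940 × 0.04022) = 1.226 m/day.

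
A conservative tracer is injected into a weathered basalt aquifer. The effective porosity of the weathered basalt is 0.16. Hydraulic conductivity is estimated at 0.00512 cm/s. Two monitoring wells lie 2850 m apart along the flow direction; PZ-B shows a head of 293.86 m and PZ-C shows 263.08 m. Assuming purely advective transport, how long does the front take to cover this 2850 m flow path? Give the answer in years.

Convert K: 0.00512 cm/s × 864 = 4.424 m/day.
Hydraulic gradient i = (293.86 − 263.08) / 2850 = 30.78 / 2850 = 0.01080.
Darcy flux q = K · i = 4.424 × 0.01080 = 0.04778 m/day.
Seepage velocity v = q / n_e = 0.04778 / 0.16 = 0.2986 m/day.
Travel time t = L / v = 2850 / 0.2986 = 9545 days = 26.13 years.

26.1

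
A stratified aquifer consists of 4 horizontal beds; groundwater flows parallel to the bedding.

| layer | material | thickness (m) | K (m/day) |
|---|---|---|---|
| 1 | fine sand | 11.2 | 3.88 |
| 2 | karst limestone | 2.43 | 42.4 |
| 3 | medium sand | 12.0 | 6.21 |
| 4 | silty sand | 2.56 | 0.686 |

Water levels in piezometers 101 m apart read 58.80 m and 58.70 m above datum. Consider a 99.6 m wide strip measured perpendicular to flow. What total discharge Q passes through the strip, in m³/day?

22.0

Flow is parallel to layering, so each bed carries its own Darcy discharge and the transmissivities add.
Σ(K_i·b_i) = 3.88×11.2 + 42.4×2.43 + 6.21×12.0 + 0.686×2.56 = 222.8 m²/day.
Hydraulic gradient i = (58.80 − 58.70) / 101 = 0.1 / 101 = 0.0009901.
Q = Σ(K_i·b_i) · W · i = 222.8 × 99.6 × 0.0009901 = 21.97 m³/day.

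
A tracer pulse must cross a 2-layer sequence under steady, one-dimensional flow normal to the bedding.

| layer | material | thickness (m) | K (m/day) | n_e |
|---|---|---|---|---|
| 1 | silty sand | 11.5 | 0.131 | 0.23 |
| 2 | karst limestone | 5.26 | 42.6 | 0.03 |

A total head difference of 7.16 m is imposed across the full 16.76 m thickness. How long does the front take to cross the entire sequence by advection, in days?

With flow normal to the layers, continuity requires the same specific discharge q through every layer.
Σ(b_i/K_i) = 11.5/0.131 + 5.26/42.6 = 87.91 d.
q = Δh / Σ(b_i/K_i) = 7.16 / 87.91 = 0.08145 m/day.
In each layer the seepage velocity is v_i = q/n_i, so the layer transit time is t_i = b_i·n_i / q:
  layer 1 (silty sand): t_1 = 11.5 × 0.23 / 0.08145 = 32.48 d
  layer 2 (karst limestone): t_2 = 5.26 × 0.03 / 0.08145 = 1.937 d
Total t = Σ t_i = 34.41 days.

34.4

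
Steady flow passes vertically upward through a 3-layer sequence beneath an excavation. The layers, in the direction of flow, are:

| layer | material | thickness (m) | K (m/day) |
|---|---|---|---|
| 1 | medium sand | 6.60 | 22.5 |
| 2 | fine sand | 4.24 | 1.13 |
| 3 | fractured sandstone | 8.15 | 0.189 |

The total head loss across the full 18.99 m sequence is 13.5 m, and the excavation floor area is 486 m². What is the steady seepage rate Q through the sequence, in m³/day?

139

Flow is perpendicular to layering, so the layers act in series and the equivalent K is the thickness-weighted harmonic mean.
Total thickness L = 6.60 + 4.24 + 8.15 = 18.99 m.
Σ(b_i/K_i) = 6.60/22.5 + 4.24/1.13 + 8.15/0.189 = 47.17 d.
K_eq = L / Σ(b_i/K_i) = 18.99 / 47.17 = 0.4026 m/day.
Q = K_eq · A · (Δh/L) = 0.4026 × 486 × (13.5/18.99) = 139.1 m³/day.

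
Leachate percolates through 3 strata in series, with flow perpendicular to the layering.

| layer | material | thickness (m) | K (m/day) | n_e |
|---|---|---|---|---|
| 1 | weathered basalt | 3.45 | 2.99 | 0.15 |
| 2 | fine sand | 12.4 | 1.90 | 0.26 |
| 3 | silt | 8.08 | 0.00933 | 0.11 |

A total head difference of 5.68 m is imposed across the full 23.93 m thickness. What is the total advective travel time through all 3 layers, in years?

With flow normal to the layers, continuity requires the same specific discharge q through every layer.
Σ(b_i/K_i) = 3.45/2.99 + 12.4/1.90 + 8.08/0.00933 = 873.7 d.
q = Δh / Σ(b_i/K_i) = 5.68 / 873.7 = 0.006501 m/day.
In each layer the seepage velocity is v_i = q/n_i, so the layer transit time is t_i = b_i·n_i / q:
  layer 1 (weathered basalt): t_1 = 3.45 × 0.15 / 0.006501 = 79.60 d
  layer 2 (fine sand): t_2 = 12.4 × 0.26 / 0.006501 = 495.9 d
  layer 3 (silt): t_3 = 8.08 × 0.11 / 0.006501 = 136.7 d
Total t = Σ t_i = 712.2 days = 1.950 years.

1.95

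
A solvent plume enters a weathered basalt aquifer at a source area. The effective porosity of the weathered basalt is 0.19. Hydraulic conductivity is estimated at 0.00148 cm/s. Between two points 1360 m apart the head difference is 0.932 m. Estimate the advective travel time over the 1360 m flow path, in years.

807

Convert K: 0.00148 cm/s × 864 = 1.279 m/day.
Hydraulic gradient i = Δh / L = 0.932 / 1360 = 0.0006853.
Darcy flux q = K · i = 1.279 × 0.0006853 = 0.0008763 m/day.
Seepage velocity v = q / n_e = 0.0008763 / 0.19 = 0.004612 m/day.
Travel time t = L / v = 1360 / 0.004612 = 2.949e+05 days = 807.3 years.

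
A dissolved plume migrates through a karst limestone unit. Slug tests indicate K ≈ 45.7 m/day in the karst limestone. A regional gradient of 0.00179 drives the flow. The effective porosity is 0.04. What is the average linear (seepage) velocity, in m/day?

Hydraulic gradient i = 0.00179.
Darcy flux q = K · i = 45.70 × 0.001790 = 0.08180 m/day.
Seepage velocity v = q / n_e = 0.08180 / 0.04 = 2.045 m/day.

2.05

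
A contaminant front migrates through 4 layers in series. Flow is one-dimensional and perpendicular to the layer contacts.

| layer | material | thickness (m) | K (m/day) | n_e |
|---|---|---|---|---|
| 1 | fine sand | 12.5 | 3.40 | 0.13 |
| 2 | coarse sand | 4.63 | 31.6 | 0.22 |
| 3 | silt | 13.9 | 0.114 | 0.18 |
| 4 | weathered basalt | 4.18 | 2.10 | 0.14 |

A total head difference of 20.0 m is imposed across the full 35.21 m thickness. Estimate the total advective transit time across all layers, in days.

With flow normal to the layers, continuity requires the same specific discharge q through every layer.
Σ(b_i/K_i) = 12.5/3.40 + 4.63/31.6 + 13.9/0.114 + 4.18/2.10 = 127.7 d.
q = Δh / Σ(b_i/K_i) = 20.0 / 127.7 = 0.1566 m/day.
In each layer the seepage velocity is v_i = q/n_i, so the layer transit time is t_i = b_i·n_i / q:
  layer 1 (fine sand): t_1 = 12.5 × 0.13 / 0.1566 = 10.38 d
  layer 2 (coarse sand): t_2 = 4.63 × 0.22 / 0.1566 = 6.506 d
  layer 3 (silt): t_3 = 13.9 × 0.18 / 0.1566 = 15.98 d
  layer 4 (weathered basalt): t_4 = 4.18 × 0.14 / 0.1566 = 3.738 d
Total t = Σ t_i = 36.60 days.

36.6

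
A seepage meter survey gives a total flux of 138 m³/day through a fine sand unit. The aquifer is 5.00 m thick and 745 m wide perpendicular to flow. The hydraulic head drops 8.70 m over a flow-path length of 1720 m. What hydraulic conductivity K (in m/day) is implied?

Cross-sectional area A = 745 × 5.00 = 3725 m².
Hydraulic gradient i = Δh / L = 8.70 / 1720 = 0.005058.
From Q = K·A·i, K = Q / (A·i) = 138 / (3725 × 0.005058) = 7.324 m/day.

7.32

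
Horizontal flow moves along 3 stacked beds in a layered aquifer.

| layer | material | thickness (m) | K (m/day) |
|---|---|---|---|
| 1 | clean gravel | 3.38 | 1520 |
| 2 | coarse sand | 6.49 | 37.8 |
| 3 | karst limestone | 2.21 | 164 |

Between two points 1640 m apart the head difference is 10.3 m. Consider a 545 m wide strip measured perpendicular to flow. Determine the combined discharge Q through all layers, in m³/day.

Flow is parallel to layering, so each bed carries its own Darcy discharge and the transmissivities add.
Σ(K_i·b_i) = 1520×3.38 + 37.8×6.49 + 164×2.21 = 5745 m²/day.
Hydraulic gradient i = Δh / L = 10.3 / 1640 = 0.006280.
Q = Σ(K_i·b_i) · W · i = 5745 × 545 × 0.006280 = 19666 m³/day.

19700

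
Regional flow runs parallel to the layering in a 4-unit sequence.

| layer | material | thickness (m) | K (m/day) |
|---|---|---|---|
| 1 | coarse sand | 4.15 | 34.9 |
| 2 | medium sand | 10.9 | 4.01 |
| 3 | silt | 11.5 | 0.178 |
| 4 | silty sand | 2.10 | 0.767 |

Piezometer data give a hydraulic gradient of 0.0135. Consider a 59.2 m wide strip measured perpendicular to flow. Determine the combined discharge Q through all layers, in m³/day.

Flow is parallel to layering, so each bed carries its own Darcy discharge and the transmissivities add.
Σ(K_i·b_i) = 34.9×4.15 + 4.01×10.9 + 0.178×11.5 + 0.767×2.10 = 192.2 m²/day.
Hydraulic gradient i = 0.0135.
Q = Σ(K_i·b_i) · W · i = 192.2 × 59.2 × 0.01350 = 153.6 m³/day.

154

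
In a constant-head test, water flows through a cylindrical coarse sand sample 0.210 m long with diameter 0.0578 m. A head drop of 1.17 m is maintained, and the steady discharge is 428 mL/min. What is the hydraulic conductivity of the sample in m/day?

Cross-sectional area A = π·(d/2)² = π × (0.0578/2)² = 0.002624 m².
Convert discharge: 428 mL/min = 7.133e-06 m³/s.
Darcy's law rearranged: K = Q·L / (A·Δh) = 7.133e-06 × 0.210 / (0.002624 × 1.17) = 0.0004880 m/s = 42.16 m/day.

42.2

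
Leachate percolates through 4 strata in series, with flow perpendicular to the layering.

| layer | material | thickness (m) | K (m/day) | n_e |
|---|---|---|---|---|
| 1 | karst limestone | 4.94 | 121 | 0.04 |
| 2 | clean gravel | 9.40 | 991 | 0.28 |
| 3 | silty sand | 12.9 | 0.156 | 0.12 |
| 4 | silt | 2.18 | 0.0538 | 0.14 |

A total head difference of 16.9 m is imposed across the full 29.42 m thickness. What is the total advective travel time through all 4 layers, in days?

With flow normal to the layers, continuity requires the same specific discharge q through every layer.
Σ(b_i/K_i) = 4.94/121 + 9.40/991 + 12.9/0.156 + 2.18/0.0538 = 123.3 d.
q = Δh / Σ(b_i/K_i) = 16.9 / 123.3 = 0.1371 m/day.
In each layer the seepage velocity is v_i = q/n_i, so the layer transit time is t_i = b_i·n_i / q:
  layer 1 (karst limestone): t_1 = 4.94 × 0.04 / 0.1371 = 1.441 d
  layer 2 (clean gravel): t_2 = 9.40 × 0.28 / 0.1371 = 19.20 d
  layer 3 (silty sand): t_3 = 12.9 × 0.12 / 0.1371 = 11.29 d
  layer 4 (silt): t_4 = 2.18 × 0.14 / 0.1371 = 2.226 d
Total t = Σ t_i = 34.15 days.

34.2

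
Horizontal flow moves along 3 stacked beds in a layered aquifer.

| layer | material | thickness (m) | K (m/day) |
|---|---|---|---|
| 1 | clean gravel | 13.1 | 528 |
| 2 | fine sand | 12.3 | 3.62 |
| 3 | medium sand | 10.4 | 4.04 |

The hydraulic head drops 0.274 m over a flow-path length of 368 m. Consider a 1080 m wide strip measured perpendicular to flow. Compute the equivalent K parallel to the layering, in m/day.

196

Flow is parallel to layering, so each bed carries its own Darcy discharge and the transmissivities add.
Σ(K_i·b_i) = 528×13.1 + 3.62×12.3 + 4.04×10.4 = 7003 m²/day.
Total thickness b = 35.80 m, so K_eq = Σ(K_i·b_i)/b = 195.6 m/day.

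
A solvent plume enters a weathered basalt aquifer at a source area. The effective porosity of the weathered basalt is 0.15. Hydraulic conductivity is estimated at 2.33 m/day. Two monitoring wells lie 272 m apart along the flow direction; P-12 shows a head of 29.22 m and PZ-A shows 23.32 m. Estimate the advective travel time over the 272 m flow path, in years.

Hydraulic gradient i = (29.22 − 23.32) / 272 = 5.9 / 272 = 0.02169.
Darcy flux q = K · i = 2.330 × 0.02169 = 0.05054 m/day.
Seepage velocity v = q / n_e = 0.05054 / 0.15 = 0.3369 m/day.
Travel time t = L / v = 272 / 0.3369 = 807.3 days = 2.210 years.

2.21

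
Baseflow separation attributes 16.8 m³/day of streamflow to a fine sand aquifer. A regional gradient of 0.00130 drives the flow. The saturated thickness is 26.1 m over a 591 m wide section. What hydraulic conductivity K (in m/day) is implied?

Cross-sectional area A = 591 × 26.1 = 15425 m².
Hydraulic gradient i = 0.00130.
From Q = K·A·i, K = Q / (A·i) = 16.8 / (15425 × 0.001300) = 0.8378 m/day.

0.838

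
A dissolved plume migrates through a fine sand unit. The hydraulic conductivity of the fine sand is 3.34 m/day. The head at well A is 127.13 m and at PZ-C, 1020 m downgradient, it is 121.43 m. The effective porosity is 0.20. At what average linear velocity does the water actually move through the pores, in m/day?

Hydraulic gradient i = (127.13 − 121.43) / 1020 = 5.7 / 1020 = 0.005588.
Darcy flux q = K · i = 3.340 × 0.005588 = 0.01866 m/day.
Seepage velocity v = q / n_e = 0.01866 / 0.20 = 0.09332 m/day.

0.0933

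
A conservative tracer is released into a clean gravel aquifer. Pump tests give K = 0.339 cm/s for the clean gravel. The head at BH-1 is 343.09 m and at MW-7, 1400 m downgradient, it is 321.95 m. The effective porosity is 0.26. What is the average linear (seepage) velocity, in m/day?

Convert K: 0.339 cm/s × 864 = 292.9 m/day.
Hydraulic gradient i = (343.09 − 321.95) / 1400 = 21.14 / 1400 = 0.01510.
Darcy flux q = K · i = 292.9 × 0.01510 = 4.423 m/day.
Seepage velocity v = q / n_e = 4.423 / 0.26 = 17.01 m/day.

17.0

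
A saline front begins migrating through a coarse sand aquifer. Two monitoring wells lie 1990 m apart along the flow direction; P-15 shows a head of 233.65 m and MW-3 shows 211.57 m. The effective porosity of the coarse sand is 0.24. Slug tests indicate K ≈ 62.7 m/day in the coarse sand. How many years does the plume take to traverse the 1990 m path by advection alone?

1.88

Hydraulic gradient i = (233.65 − 211.57) / 1990 = 22.08 / 1990 = 0.01110.
Darcy flux q = K · i = 62.70 × 0.01110 = 0.6957 m/day.
Seepage velocity v = q / n_e = 0.6957 / 0.24 = 2.899 m/day.
Travel time t = L / v = 1990 / 2.899 = 686.5 days = 1.880 years.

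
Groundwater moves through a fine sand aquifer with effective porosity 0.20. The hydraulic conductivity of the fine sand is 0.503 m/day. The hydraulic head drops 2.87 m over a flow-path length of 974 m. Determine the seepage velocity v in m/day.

Hydraulic gradient i = Δh / L = 2.87 / 974 = 0.002947.
Darcy flux q = K · i = 0.5030 × 0.002947 = 0.001482 m/day.
Seepage velocity v = q / n_e = 0.001482 / 0.20 = 0.007411 m/day.

0.00741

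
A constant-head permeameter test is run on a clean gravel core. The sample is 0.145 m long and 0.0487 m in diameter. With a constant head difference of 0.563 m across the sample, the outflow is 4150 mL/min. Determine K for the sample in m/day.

Cross-sectional area A = π·(d/2)² = π × (0.0487/2)² = 0.001863 m².
Convert discharge: 4150 mL/min = 6.917e-05 m³/s.
Darcy's law rearranged: K = Q·L / (A·Δh) = 6.917e-05 × 0.145 / (0.001863 × 0.563) = 0.009563 m/s = 826.3 m/day.

826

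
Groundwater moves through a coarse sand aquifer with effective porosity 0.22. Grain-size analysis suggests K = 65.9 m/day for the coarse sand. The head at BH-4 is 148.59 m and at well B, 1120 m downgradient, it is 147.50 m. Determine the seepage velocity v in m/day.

Hydraulic gradient i = (148.59 − 147.50) / 1120 = 1.09 / 1120 = 0.0009732.
Darcy flux q = K · i = 65.90 × 0.0009732 = 0.06413 m/day.
Seepage velocity v = q / n_e = 0.06413 / 0.22 = 0.2915 m/day.

0.292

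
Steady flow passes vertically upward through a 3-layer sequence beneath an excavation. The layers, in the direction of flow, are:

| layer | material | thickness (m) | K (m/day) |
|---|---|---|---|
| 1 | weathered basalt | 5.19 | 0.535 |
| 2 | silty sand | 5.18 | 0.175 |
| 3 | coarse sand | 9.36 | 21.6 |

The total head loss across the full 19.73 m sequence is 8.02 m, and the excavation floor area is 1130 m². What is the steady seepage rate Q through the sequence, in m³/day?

Flow is perpendicular to layering, so the layers act in series and the equivalent K is the thickness-weighted harmonic mean.
Total thickness L = 5.19 + 5.18 + 9.36 = 19.73 m.
Σ(b_i/K_i) = 5.19/0.535 + 5.18/0.175 + 9.36/21.6 = 39.73 d.
K_eq = L / Σ(b_i/K_i) = 19.73 / 39.73 = 0.4965 m/day.
Q = K_eq · A · (Δh/L) = 0.4965 × 1130 × (8.02/19.73) = 228.1 m³/day.

228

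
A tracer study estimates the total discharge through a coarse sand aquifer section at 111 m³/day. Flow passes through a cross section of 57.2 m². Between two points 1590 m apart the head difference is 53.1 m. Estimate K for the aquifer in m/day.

58.1

Hydraulic gradient i = Δh / L = 53.1 / 1590 = 0.03340.
From Q = K·A·i, K = Q / (A·i) = 111 / (57.20 × 0.03340) = 58.11 m/day.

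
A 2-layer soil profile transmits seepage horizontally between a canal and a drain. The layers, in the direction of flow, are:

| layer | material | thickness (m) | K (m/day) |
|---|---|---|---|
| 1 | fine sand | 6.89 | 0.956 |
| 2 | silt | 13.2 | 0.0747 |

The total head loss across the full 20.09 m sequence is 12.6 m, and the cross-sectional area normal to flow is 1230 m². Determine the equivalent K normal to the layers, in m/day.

0.109

Flow is perpendicular to layering, so the layers act in series and the equivalent K is the thickness-weighted harmonic mean.
Total thickness L = 6.89 + 13.2 = 20.09 m.
Σ(b_i/K_i) = 6.89/0.956 + 13.2/0.0747 = 183.9 d.
K_eq = L / Σ(b_i/K_i) = 20.09 / 183.9 = 0.1092 m/day.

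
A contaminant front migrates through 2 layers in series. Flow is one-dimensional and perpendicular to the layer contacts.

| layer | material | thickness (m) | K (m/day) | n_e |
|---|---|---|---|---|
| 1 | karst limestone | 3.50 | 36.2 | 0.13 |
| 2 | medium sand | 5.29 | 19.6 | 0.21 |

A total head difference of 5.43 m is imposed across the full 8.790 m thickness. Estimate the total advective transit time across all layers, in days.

With flow normal to the layers, continuity requires the same specific discharge q through every layer.
Σ(b_i/K_i) = 3.50/36.2 + 5.29/19.6 = 0.3666 d.
q = Δh / Σ(b_i/K_i) = 5.43 / 0.3666 = 14.81 m/day.
In each layer the seepage velocity is v_i = q/n_i, so the layer transit time is t_i = b_i·n_i / q:
  layer 1 (karst limestone): t_1 = 3.50 × 0.13 / 14.81 = 0.03072 d
  layer 2 (medium sand): t_2 = 5.29 × 0.21 / 14.81 = 0.07500 d
Total t = Σ t_i = 0.1057 days.

0.106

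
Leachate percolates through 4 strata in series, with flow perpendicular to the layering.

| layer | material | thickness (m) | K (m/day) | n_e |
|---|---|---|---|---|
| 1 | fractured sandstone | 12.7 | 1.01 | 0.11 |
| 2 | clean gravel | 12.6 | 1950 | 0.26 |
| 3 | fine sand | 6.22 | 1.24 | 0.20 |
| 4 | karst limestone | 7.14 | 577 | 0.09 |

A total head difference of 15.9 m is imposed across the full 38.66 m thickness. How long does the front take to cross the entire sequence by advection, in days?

With flow normal to the layers, continuity requires the same specific discharge q through every layer.
Σ(b_i/K_i) = 12.7/1.01 + 12.6/1950 + 6.22/1.24 + 7.14/577 = 17.61 d.
q = Δh / Σ(b_i/K_i) = 15.9 / 17.61 = 0.9029 m/day.
In each layer the seepage velocity is v_i = q/n_i, so the layer transit time is t_i = b_i·n_i / q:
  layer 1 (fractured sandstone): t_1 = 12.7 × 0.11 / 0.9029 = 1.547 d
  layer 2 (clean gravel): t_2 = 12.6 × 0.26 / 0.9029 = 3.628 d
  layer 3 (fine sand): t_3 = 6.22 × 0.20 / 0.9029 = 1.378 d
  layer 4 (karst limestone): t_4 = 7.14 × 0.09 / 0.9029 = 0.7117 d
Total t = Σ t_i = 7.265 days.

7.26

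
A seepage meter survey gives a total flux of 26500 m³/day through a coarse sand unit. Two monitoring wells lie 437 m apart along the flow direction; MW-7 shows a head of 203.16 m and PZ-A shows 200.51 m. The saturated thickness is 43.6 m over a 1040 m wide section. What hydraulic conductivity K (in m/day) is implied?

Cross-sectional area A = 1040 × 43.6 = 45344 m².
Hydraulic gradient i = (203.16 − 200.51) / 437 = 2.65 / 437 = 0.006064.
From Q = K·A·i, K = Q / (A·i) = 26500 / (45344 × 0.006064) = 96.37 m/day.

96.4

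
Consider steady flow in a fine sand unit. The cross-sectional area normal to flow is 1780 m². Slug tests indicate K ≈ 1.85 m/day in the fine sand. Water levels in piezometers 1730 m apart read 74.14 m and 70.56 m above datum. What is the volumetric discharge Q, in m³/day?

Hydraulic gradient i = (74.14 − 70.56) / 1730 = 3.58 / 1730 = 0.002069.
Darcy's law: Q = K · A · i = 1.850 × 1780 × 0.002069 = 6.814 m³/day.

6.81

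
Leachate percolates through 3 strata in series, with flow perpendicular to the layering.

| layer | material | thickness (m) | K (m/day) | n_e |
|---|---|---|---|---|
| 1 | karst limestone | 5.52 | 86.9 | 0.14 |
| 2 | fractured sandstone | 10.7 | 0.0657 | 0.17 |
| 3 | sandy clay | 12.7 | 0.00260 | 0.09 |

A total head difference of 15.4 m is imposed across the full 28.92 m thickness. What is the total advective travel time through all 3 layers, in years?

3.35

With flow normal to the layers, continuity requires the same specific discharge q through every layer.
Σ(b_i/K_i) = 5.52/86.9 + 10.7/0.0657 + 12.7/0.00260 = 5048 d.
q = Δh / Σ(b_i/K_i) = 15.4 / 5048 = 0.003051 m/day.
In each layer the seepage velocity is v_i = q/n_i, so the layer transit time is t_i = b_i·n_i / q:
  layer 1 (karst limestone): t_1 = 5.52 × 0.14 / 0.003051 = 253.3 d
  layer 2 (fractured sandstone): t_2 = 10.7 × 0.17 / 0.003051 = 596.2 d
  layer 3 (sandy clay): t_3 = 12.7 × 0.09 / 0.003051 = 374.6 d
Total t = Σ t_i = 1224 days = 3.351 years.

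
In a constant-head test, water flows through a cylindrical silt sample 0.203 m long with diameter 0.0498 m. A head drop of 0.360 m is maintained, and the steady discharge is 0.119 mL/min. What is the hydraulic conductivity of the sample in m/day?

Cross-sectional area A = π·(d/2)² = π × (0.0498/2)² = 0.001948 m².
Convert discharge: 0.119 mL/min = 1.983e-09 m³/s.
Darcy's law rearranged: K = Q·L / (A·Δh) = 1.983e-09 × 0.203 / (0.001948 × 0.360) = 5.742e-07 m/s = 0.04961 m/day.

0.0496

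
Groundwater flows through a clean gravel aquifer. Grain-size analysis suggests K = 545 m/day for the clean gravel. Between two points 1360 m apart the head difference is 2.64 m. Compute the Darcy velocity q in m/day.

Hydraulic gradient i = Δh / L = 2.64 / 1360 = 0.001941.
Specific discharge q = K · i = 545.0 × 0.001941 = 1.058 m/day.

1.06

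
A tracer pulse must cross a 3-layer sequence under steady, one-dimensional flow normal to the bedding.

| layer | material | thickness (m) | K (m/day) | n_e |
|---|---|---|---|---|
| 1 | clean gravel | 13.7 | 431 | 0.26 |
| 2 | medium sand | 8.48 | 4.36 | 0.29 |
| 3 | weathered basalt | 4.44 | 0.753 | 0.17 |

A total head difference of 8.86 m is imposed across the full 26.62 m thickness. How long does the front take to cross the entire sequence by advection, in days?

With flow normal to the layers, continuity requires the same specific discharge q through every layer.
Σ(b_i/K_i) = 13.7/431 + 8.48/4.36 + 4.44/0.753 = 7.873 d.
q = Δh / Σ(b_i/K_i) = 8.86 / 7.873 = 1.125 m/day.
In each layer the seepage velocity is v_i = q/n_i, so the layer transit time is t_i = b_i·n_i / q:
  layer 1 (clean gravel): t_1 = 13.7 × 0.26 / 1.125 = 3.165 d
  layer 2 (medium sand): t_2 = 8.48 × 0.29 / 1.125 = 2.185 d
  layer 3 (weathered basalt): t_3 = 4.44 × 0.17 / 1.125 = 0.6707 d
Total t = Σ t_i = 6.021 days.

6.02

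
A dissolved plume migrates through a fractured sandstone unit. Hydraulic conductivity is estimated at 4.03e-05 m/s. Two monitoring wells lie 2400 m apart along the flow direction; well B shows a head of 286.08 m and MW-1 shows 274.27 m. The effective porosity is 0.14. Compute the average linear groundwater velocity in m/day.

0.122

Convert K: 4.03e-05 m/s × 86400 = 3.482 m/day.
Hydraulic gradient i = (286.08 − 274.27) / 2400 = 11.81 / 2400 = 0.004921.
Darcy flux q = K · i = 3.482 × 0.004921 = 0.01713 m/day.
Seepage velocity v = q / n_e = 0.01713 / 0.14 = 0.1224 m/day.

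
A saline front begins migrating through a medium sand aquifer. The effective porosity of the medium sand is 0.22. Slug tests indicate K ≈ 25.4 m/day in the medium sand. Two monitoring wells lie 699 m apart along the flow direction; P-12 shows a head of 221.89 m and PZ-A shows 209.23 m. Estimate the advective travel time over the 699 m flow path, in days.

334

Hydraulic gradient i = (221.89 − 209.23) / 699 = 12.66 / 699 = 0.01811.
Darcy flux q = K · i = 25.40 × 0.01811 = 0.4600 m/day.
Seepage velocity v = q / n_e = 0.4600 / 0.22 = 2.091 m/day.
Travel time t = L / v = 699 / 2.091 = 334.3 days.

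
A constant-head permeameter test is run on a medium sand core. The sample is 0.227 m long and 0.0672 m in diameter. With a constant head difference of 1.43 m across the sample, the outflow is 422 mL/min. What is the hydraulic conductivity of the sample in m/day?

27.2

Cross-sectional area A = π·(d/2)² = π × (0.0672/2)² = 0.003547 m².
Convert discharge: 422 mL/min = 7.033e-06 m³/s.
Darcy's law rearranged: K = Q·L / (A·Δh) = 7.033e-06 × 0.227 / (0.003547 × 1.43) = 0.0003148 m/s = 27.20 m/day.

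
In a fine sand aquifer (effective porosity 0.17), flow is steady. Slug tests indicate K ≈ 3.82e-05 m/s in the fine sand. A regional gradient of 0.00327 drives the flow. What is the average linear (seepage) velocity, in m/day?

Convert K: 3.82e-05 m/s × 86400 = 3.300 m/day.
Hydraulic gradient i = 0.00327.
Darcy flux q = K · i = 3.300 × 0.003270 = 0.01079 m/day.
Seepage velocity v = q / n_e = 0.01079 / 0.17 = 0.06349 m/day.

0.0635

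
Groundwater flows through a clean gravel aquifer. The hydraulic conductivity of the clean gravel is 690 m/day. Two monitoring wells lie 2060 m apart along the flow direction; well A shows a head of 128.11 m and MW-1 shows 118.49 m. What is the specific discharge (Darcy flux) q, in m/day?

Hydraulic gradient i = (128.11 − 118.49) / 2060 = 9.62 / 2060 = 0.004670.
Specific discharge q = K · i = 690.0 × 0.004670 = 3.222 m/day.

3.22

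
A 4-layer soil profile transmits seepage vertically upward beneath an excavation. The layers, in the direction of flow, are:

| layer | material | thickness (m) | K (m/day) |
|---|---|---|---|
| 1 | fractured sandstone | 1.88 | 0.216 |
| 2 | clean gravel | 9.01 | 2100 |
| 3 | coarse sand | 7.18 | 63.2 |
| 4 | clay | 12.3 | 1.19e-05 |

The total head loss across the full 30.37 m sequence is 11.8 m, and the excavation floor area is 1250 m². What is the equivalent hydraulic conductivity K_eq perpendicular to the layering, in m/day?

2.94e-05

Flow is perpendicular to layering, so the layers act in series and the equivalent K is the thickness-weighted harmonic mean.
Total thickness L = 1.88 + 9.01 + 7.18 + 12.3 = 30.37 m.
Σ(b_i/K_i) = 1.88/0.216 + 9.01/2100 + 7.18/63.2 + 12.3/1.19e-05 = 1.034e+06 d.
K_eq = L / Σ(b_i/K_i) = 30.37 / 1.034e+06 = 2.938e-05 m/day.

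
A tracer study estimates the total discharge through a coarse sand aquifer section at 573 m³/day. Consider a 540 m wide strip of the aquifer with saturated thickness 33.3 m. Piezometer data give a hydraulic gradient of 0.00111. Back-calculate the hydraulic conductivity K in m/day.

Cross-sectional area A = 540 × 33.3 = 17982 m².
Hydraulic gradient i = 0.00111.
From Q = K·A·i, K = Q / (A·i) = 573 / (17982 × 0.001110) = 28.71 m/day.

28.7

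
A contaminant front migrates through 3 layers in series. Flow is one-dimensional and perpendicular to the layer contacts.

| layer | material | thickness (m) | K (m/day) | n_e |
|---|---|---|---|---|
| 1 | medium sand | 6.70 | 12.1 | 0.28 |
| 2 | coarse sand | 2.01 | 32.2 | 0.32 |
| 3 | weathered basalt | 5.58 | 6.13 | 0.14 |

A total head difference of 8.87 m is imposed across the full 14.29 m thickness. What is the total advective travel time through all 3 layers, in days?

With flow normal to the layers, continuity requires the same specific discharge q through every layer.
Σ(b_i/K_i) = 6.70/12.1 + 2.01/32.2 + 5.58/6.13 = 1.526 d.
q = Δh / Σ(b_i/K_i) = 8.87 / 1.526 = 5.811 m/day.
In each layer the seepage velocity is v_i = q/n_i, so the layer transit time is t_i = b_i·n_i / q:
  layer 1 (medium sand): t_1 = 6.70 × 0.28 / 5.811 = 0.3228 d
  layer 2 (coarse sand): t_2 = 2.01 × 0.32 / 5.811 = 0.1107 d
  layer 3 (weathered basalt): t_3 = 5.58 × 0.14 / 5.811 = 0.1344 d
Total t = Σ t_i = 0.5680 days.

0.568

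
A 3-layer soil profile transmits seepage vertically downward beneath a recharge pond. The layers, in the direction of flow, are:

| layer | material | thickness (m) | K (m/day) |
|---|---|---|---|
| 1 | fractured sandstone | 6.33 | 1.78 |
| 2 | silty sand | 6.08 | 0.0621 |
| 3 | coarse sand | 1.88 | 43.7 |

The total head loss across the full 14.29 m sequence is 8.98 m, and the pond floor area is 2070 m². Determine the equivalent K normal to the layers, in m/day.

0.141

Flow is perpendicular to layering, so the layers act in series and the equivalent K is the thickness-weighted harmonic mean.
Total thickness L = 6.33 + 6.08 + 1.88 = 14.29 m.
Σ(b_i/K_i) = 6.33/1.78 + 6.08/0.0621 + 1.88/43.7 = 101.5 d.
K_eq = L / Σ(b_i/K_i) = 14.29 / 101.5 = 0.1408 m/day.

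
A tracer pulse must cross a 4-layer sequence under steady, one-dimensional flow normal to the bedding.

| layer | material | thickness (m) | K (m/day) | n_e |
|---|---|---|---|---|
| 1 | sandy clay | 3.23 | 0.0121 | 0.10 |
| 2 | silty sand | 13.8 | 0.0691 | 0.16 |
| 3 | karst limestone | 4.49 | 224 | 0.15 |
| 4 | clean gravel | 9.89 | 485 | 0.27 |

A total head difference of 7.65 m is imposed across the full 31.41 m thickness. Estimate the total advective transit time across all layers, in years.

With flow normal to the layers, continuity requires the same specific discharge q through every layer.
Σ(b_i/K_i) = 3.23/0.0121 + 13.8/0.0691 + 4.49/224 + 9.89/485 = 466.7 d.
q = Δh / Σ(b_i/K_i) = 7.65 / 466.7 = 0.01639 m/day.
In each layer the seepage velocity is v_i = q/n_i, so the layer transit time is t_i = b_i·n_i / q:
  layer 1 (sandy clay): t_1 = 3.23 × 0.10 / 0.01639 = 19.70 d
  layer 2 (silty sand): t_2 = 13.8 × 0.16 / 0.01639 = 134.7 d
  layer 3 (karst limestone): t_3 = 4.49 × 0.15 / 0.01639 = 41.09 d
  layer 4 (clean gravel): t_4 = 9.89 × 0.27 / 0.01639 = 162.9 d
Total t = Σ t_i = 358.4 days = 0.9812 years.

0.981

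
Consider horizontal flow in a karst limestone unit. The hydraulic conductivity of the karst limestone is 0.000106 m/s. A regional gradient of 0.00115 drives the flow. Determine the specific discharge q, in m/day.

0.0105

Convert K: 0.000106 m/s × 86400 = 9.158 m/day.
Hydraulic gradient i = 0.00115.
Specific discharge q = K · i = 9.158 × 0.001150 = 0.01053 m/day.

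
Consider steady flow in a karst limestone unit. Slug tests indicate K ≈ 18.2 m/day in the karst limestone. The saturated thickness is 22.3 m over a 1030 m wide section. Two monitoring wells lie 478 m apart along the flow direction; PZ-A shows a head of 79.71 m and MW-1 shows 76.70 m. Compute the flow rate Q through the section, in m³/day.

Cross-sectional area A = 1030 × 22.3 = 22969 m².
Hydraulic gradient i = (79.71 − 76.70) / 478 = 3.01 / 478 = 0.006297.
Darcy's law: Q = K · A · i = 18.20 × 22969 × 0.006297 = 2632 m³/day.

2630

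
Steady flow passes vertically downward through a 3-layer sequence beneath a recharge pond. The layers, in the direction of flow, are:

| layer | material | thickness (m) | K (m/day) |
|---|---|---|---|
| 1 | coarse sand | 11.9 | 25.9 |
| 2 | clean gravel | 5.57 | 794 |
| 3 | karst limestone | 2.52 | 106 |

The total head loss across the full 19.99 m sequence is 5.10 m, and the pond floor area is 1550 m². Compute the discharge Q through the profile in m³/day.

Flow is perpendicular to layering, so the layers act in series and the equivalent K is the thickness-weighted harmonic mean.
Total thickness L = 11.9 + 5.57 + 2.52 = 19.99 m.
Σ(b_i/K_i) = 11.9/25.9 + 5.57/794 + 2.52/106 = 0.4902 d.
K_eq = L / Σ(b_i/K_i) = 19.99 / 0.4902 = 40.78 m/day.
Q = K_eq · A · (Δh/L) = 40.78 × 1550 × (5.10/19.99) = 16124 m³/day.

16100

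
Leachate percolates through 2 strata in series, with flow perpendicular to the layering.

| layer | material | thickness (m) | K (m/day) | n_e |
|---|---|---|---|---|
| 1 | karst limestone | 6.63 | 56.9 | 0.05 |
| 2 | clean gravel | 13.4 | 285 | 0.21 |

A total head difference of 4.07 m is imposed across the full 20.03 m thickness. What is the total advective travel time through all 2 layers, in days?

With flow normal to the layers, continuity requires the same specific discharge q through every layer.
Σ(b_i/K_i) = 6.63/56.9 + 13.4/285 = 0.1635 d.
q = Δh / Σ(b_i/K_i) = 4.07 / 0.1635 = 24.89 m/day.
In each layer the seepage velocity is v_i = q/n_i, so the layer transit time is t_i = b_i·n_i / q:
  layer 1 (karst limestone): t_1 = 6.63 × 0.05 / 24.89 = 0.01332 d
  layer 2 (clean gravel): t_2 = 13.4 × 0.21 / 24.89 = 0.1131 d
Total t = Σ t_i = 0.1264 days.

0.126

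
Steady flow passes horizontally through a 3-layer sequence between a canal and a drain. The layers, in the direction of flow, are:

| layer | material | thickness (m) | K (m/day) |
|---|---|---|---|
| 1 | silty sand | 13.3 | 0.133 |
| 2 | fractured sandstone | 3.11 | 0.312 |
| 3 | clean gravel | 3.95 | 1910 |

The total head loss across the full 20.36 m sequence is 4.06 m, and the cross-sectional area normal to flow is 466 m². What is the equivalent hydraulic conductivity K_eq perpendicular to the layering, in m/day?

Flow is perpendicular to layering, so the layers act in series and the equivalent K is the thickness-weighted harmonic mean.
Total thickness L = 13.3 + 3.11 + 3.95 = 20.36 m.
Σ(b_i/K_i) = 13.3/0.133 + 3.11/0.312 + 3.95/1910 = 110.0 d.
K_eq = L / Σ(b_i/K_i) = 20.36 / 110.0 = 0.1851 m/day.

0.185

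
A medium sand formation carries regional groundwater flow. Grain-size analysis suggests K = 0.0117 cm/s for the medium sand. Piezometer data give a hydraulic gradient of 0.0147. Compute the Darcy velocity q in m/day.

0.149

Convert K: 0.0117 cm/s × 864 = 10.11 m/day.
Hydraulic gradient i = 0.0147.
Specific discharge q = K · i = 10.11 × 0.01470 = 0.1486 m/day.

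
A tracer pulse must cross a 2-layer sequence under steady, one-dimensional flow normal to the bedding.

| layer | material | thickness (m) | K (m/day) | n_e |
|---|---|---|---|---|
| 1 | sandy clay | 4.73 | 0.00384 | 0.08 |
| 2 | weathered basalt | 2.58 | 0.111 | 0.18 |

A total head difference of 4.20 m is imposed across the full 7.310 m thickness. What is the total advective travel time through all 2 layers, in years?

0.689

With flow normal to the layers, continuity requires the same specific discharge q through every layer.
Σ(b_i/K_i) = 4.73/0.00384 + 2.58/0.111 = 1255 d.
q = Δh / Σ(b_i/K_i) = 4.20 / 1255 = 0.003347 m/day.
In each layer the seepage velocity is v_i = q/n_i, so the layer transit time is t_i = b_i·n_i / q:
  layer 1 (sandy clay): t_1 = 4.73 × 0.08 / 0.003347 = 113.1 d
  layer 2 (weathered basalt): t_2 = 2.58 × 0.18 / 0.003347 = 138.8 d
Total t = Σ t_i = 251.8 days = 0.6895 years.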